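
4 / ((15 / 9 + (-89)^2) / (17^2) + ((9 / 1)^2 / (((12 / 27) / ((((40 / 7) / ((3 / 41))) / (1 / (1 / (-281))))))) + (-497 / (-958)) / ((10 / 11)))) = -65350506480 / 370308605657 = -0.18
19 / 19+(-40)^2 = 1601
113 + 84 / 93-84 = 927 / 31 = 29.90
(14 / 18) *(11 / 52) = 0.16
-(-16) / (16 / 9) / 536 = 9 / 536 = 0.02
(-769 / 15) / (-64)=769 / 960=0.80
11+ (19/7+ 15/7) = 111/7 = 15.86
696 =696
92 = 92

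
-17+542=525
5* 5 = 25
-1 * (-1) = 1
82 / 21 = 3.90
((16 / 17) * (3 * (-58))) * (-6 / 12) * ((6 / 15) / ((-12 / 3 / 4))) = -2784 / 85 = -32.75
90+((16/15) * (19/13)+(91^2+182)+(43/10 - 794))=605659/78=7764.86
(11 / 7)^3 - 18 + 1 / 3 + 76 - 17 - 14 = 32119 / 1029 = 31.21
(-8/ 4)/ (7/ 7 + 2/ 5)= -10/ 7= -1.43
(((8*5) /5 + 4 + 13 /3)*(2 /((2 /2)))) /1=98 /3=32.67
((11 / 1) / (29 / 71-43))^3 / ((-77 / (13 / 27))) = 562994003 / 5226454388736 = 0.00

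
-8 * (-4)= 32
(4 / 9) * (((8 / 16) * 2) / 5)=0.09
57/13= 4.38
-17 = -17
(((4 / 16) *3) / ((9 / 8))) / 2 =1 / 3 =0.33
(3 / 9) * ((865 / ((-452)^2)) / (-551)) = -865 / 337714512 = -0.00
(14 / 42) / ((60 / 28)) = 7 / 45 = 0.16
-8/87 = -0.09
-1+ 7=6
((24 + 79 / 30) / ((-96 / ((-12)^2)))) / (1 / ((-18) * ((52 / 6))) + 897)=-31161 / 699655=-0.04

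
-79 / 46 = -1.72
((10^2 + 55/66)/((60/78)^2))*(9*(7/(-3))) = -3578.58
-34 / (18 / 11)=-187 / 9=-20.78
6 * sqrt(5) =13.42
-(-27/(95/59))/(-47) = -1593/4465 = -0.36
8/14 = 4/7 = 0.57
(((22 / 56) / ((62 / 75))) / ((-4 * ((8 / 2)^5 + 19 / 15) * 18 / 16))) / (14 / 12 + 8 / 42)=-1375 / 18116462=-0.00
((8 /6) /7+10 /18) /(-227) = -0.00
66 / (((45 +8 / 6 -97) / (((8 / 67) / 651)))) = -66 / 276241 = -0.00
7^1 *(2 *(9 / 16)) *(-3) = -189 / 8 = -23.62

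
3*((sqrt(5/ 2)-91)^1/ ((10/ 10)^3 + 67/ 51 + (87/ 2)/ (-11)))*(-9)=-393822/ 263 + 15147*sqrt(10)/ 1841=-1471.40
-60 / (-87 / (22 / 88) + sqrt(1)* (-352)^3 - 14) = 2 / 1453819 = 0.00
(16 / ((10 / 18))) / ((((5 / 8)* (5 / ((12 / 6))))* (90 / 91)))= 11648 / 625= 18.64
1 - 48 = -47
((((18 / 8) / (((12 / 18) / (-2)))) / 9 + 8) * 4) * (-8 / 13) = -232 / 13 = -17.85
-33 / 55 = -0.60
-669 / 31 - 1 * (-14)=-235 / 31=-7.58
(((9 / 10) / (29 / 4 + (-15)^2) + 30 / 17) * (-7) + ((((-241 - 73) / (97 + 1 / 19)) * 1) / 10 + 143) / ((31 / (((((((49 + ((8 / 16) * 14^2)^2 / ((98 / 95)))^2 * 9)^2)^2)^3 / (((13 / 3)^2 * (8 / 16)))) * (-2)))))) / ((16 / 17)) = -10769790417910472130364905134646893715555424780886592198906089091919689222951534032121905854172834612902943319442969077 / 179496103280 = -60000134939477958177794410000000000000000000000000000000000000000000000000000000000000000000000000000000000.00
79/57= 1.39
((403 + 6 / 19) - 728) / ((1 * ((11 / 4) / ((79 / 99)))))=-1949404 / 20691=-94.22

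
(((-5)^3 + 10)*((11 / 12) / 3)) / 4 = -1265 / 144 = -8.78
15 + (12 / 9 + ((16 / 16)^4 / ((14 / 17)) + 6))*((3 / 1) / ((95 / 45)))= 7221 / 266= 27.15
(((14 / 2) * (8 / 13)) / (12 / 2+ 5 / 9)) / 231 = 24 / 8437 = 0.00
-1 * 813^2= -660969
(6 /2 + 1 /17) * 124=6448 /17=379.29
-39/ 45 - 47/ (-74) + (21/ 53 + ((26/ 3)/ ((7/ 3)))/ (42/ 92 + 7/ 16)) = 585199207/ 135485490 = 4.32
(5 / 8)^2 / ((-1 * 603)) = -25 / 38592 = -0.00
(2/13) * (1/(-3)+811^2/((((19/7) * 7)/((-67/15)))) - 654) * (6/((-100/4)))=5733.28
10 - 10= 0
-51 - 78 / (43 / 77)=-8199 / 43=-190.67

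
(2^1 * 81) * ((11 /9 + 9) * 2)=3312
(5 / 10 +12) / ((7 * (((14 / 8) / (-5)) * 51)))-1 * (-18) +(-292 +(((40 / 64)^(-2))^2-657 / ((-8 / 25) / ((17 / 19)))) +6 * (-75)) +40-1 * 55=262204359283 / 237405000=1104.46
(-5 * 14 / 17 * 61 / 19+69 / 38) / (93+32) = -7367 / 80750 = -0.09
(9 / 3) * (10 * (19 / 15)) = 38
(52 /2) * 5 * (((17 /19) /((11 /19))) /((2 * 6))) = 16.74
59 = 59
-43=-43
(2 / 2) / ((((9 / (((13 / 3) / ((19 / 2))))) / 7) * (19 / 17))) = 3094 / 9747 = 0.32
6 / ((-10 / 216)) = -648 / 5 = -129.60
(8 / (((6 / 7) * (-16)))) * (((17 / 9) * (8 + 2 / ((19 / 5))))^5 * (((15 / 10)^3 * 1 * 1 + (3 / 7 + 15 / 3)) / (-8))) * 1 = 13777893348183 / 19808792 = 695544.35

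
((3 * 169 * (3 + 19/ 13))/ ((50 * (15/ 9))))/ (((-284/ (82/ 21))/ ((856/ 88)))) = -3.63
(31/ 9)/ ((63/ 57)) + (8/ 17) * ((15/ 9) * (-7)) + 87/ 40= -25549/ 128520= -0.20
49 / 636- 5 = -3131 / 636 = -4.92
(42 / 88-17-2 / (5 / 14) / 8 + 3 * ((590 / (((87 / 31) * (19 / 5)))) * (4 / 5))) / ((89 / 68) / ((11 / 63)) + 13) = 238126837 / 42236905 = 5.64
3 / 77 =0.04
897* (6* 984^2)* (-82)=-427314610944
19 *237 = 4503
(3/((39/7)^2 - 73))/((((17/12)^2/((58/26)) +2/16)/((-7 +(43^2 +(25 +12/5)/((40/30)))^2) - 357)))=-243860.45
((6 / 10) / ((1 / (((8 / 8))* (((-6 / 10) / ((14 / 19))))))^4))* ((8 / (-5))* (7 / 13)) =-31668003 / 139343750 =-0.23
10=10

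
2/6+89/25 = 292/75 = 3.89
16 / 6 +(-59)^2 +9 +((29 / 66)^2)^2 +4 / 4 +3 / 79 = 3493.74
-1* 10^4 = -10000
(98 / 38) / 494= 49 / 9386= 0.01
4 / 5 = 0.80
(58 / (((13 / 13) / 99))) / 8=2871 / 4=717.75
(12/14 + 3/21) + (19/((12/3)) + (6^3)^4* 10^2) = 870712934423/4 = 217678233605.75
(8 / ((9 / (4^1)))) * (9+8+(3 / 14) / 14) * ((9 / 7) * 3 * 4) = 320160 / 343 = 933.41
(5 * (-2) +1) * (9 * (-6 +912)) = -73386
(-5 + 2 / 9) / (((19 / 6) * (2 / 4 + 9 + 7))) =-172 / 1881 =-0.09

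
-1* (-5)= 5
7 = 7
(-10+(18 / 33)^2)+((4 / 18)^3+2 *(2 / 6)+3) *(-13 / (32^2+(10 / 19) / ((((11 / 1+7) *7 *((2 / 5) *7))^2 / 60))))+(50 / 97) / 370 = -288315288989168929 / 29577548684872287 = -9.75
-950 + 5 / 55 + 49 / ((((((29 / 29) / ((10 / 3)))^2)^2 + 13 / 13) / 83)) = 342033631 / 110891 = 3084.41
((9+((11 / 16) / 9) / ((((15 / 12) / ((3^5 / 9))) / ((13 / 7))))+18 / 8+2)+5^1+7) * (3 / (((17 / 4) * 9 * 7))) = 3964 / 12495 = 0.32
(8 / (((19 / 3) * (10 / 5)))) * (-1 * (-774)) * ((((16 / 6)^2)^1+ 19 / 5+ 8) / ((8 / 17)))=1866243 / 95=19644.66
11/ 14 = 0.79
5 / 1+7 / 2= 17 / 2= 8.50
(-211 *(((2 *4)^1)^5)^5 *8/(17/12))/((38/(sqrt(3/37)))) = -382625021908030133794504704 *sqrt(111)/11951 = -337311082587289691121458.60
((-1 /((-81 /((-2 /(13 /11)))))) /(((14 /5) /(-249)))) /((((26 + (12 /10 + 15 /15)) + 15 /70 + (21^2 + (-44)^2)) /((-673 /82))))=-15361225 /2423142189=-0.01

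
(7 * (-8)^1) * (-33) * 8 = 14784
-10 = -10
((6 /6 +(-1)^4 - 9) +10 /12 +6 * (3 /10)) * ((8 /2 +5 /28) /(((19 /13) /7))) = -66417 /760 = -87.39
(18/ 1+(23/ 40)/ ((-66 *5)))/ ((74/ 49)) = 314629/ 26400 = 11.92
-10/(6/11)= -55/3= -18.33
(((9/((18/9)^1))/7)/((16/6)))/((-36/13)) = -39/448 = -0.09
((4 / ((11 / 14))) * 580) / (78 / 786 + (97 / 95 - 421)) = -404213600 / 57479433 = -7.03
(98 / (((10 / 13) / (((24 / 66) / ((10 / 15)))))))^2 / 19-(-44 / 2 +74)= 11618984 / 57475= 202.16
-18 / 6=-3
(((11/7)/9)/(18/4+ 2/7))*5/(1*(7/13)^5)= 40842230/10134621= 4.03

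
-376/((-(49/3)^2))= 1.41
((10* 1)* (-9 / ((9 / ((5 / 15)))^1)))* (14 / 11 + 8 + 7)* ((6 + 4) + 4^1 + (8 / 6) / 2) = -7160 / 9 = -795.56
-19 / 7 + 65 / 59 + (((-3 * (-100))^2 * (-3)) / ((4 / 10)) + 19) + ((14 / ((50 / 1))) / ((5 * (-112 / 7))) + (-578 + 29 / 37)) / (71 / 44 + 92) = -21242720010407137 / 31471219500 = -674988.78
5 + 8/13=73/13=5.62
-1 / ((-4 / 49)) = 12.25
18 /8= 9 /4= 2.25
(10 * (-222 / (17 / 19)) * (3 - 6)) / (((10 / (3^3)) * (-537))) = -113886 / 3043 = -37.43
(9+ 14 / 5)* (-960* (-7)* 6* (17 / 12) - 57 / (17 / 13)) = 57247641 / 85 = 673501.66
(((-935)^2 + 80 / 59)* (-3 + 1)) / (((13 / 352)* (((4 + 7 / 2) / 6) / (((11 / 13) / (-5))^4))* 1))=-425313623147776 / 13691429375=-31064.22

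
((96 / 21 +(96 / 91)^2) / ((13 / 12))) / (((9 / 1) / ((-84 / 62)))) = -376576 / 476749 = -0.79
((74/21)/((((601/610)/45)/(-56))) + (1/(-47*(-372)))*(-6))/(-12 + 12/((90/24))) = 78922779005/77057816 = 1024.20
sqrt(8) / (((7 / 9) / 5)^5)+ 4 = 4+ 369056250 * sqrt(2) / 16807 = 31057.99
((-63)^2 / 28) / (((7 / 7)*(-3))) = -189 / 4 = -47.25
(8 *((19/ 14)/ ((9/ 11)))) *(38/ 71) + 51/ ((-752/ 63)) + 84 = 292068251/ 3363696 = 86.83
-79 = -79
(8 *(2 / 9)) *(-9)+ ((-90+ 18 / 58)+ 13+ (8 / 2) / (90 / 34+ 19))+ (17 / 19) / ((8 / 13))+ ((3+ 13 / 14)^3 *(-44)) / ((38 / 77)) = -5496.90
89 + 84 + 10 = 183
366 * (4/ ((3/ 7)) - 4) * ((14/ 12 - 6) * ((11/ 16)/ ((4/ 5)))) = -97295/ 12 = -8107.92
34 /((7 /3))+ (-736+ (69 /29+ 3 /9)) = -437698 /609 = -718.72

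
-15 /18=-5 /6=-0.83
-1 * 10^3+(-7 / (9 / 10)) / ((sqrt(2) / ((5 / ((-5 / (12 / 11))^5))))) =-1000+193536 * sqrt(2) / 20131375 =-999.99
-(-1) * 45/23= 45/23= 1.96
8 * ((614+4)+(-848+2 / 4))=-1836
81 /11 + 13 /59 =4922 /649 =7.58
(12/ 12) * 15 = 15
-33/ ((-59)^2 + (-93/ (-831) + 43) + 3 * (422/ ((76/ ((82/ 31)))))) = -163153/ 17641164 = -0.01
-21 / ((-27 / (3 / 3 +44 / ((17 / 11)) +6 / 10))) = 1988 / 85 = 23.39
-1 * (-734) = 734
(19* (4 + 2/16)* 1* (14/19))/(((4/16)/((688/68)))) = 39732/17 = 2337.18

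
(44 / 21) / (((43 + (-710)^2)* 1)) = 44 / 10587003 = 0.00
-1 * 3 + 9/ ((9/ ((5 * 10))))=47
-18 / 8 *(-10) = 45 / 2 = 22.50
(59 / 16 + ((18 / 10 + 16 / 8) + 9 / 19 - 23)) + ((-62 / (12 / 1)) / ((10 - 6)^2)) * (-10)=-13463 / 1140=-11.81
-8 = -8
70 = 70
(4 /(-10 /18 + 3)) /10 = 9 /55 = 0.16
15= 15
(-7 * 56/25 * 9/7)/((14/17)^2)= -5202/175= -29.73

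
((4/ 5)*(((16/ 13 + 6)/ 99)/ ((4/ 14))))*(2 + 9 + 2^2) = 1316/ 429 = 3.07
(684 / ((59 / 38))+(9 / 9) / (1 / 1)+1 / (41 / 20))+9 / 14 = 14991565 / 33866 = 442.67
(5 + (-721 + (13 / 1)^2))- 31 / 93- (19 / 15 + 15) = -2818 / 5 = -563.60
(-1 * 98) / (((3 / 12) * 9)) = -392 / 9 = -43.56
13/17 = 0.76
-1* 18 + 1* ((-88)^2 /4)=1918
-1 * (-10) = 10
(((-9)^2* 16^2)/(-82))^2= 107495424/1681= 63947.31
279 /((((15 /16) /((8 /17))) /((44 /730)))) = 261888 /31025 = 8.44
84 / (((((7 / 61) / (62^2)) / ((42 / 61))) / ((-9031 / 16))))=-1093527666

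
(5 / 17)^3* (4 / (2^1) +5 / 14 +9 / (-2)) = -1875 / 34391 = -0.05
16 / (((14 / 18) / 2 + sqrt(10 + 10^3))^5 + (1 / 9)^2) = -22669574122715383296 / 749957652619276534901663755 + 11672600974991852544 *sqrt(1010) / 749957652619276534901663755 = 0.00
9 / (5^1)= 9 / 5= 1.80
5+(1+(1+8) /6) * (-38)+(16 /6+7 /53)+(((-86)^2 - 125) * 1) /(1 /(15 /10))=3440537 /318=10819.30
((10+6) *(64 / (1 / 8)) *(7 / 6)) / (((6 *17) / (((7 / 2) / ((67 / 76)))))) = 3813376 / 10251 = 372.00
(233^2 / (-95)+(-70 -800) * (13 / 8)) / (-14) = 141.80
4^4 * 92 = 23552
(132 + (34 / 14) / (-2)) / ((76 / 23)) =39.58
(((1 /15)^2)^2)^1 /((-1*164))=-1 /8302500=-0.00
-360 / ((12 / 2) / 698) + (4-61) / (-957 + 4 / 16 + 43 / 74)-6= -1975801694 / 47171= -41885.94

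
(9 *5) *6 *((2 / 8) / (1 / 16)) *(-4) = -4320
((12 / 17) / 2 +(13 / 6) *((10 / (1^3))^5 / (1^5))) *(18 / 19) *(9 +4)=861901404 / 323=2668425.40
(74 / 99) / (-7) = -0.11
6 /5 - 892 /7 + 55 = -2493 /35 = -71.23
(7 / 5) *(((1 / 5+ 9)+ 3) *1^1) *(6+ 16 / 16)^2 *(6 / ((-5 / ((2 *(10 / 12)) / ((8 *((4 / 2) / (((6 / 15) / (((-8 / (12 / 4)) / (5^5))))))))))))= 1569225 / 32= 49038.28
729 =729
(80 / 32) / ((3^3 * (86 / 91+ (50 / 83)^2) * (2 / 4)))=0.14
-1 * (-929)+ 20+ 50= 999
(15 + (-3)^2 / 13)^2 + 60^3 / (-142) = -1274.88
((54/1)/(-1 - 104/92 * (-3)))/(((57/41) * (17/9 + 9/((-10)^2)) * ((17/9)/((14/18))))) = 21387240/6327893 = 3.38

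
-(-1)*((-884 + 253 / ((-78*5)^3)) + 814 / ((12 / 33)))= 80347585247 / 59319000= 1354.50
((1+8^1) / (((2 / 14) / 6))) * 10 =3780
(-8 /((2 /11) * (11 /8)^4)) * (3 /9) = -4.10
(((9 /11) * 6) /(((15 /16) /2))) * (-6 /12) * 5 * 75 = -21600 /11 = -1963.64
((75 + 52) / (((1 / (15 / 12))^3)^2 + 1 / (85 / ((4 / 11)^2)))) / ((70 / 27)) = 185.76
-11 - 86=-97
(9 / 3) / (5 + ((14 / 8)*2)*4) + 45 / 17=906 / 323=2.80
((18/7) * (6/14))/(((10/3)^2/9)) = 2187/2450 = 0.89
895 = 895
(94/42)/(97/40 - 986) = -1880/826203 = -0.00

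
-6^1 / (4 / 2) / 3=-1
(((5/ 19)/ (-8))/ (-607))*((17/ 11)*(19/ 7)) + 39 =14582653/ 373912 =39.00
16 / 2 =8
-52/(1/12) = -624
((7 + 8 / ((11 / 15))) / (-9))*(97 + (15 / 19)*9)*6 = -779332 / 627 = -1242.95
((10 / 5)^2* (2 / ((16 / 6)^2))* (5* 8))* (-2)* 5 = -450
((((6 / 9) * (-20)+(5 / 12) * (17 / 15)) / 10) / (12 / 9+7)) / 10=-463 / 30000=-0.02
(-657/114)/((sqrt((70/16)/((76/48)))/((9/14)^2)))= -5913 *sqrt(3990)/260680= -1.43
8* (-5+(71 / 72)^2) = -20879 / 648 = -32.22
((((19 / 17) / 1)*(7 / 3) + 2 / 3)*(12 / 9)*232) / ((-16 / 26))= -251836 / 153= -1645.99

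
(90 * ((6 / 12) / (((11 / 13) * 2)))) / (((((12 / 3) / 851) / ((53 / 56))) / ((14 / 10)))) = 5277051 / 704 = 7495.81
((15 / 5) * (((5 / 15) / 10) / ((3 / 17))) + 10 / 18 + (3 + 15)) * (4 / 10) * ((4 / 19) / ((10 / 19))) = 3442 / 1125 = 3.06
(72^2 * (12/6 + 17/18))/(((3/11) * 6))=9328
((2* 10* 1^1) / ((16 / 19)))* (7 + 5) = 285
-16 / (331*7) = -16 / 2317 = -0.01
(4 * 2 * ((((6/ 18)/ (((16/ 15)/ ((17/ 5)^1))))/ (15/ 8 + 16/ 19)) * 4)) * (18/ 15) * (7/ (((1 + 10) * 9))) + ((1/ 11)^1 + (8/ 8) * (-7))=-56924/ 9735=-5.85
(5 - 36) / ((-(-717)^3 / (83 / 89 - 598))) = 549103 / 10935187119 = 0.00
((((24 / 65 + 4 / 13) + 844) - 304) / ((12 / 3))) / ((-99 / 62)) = -544732 / 6435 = -84.65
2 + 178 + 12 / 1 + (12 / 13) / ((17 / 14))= 42600 / 221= 192.76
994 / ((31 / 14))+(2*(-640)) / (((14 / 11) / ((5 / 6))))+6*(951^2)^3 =2889451043784721989742 / 651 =4438480866028758816.81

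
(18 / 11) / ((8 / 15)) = 135 / 44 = 3.07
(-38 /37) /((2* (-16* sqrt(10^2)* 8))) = 0.00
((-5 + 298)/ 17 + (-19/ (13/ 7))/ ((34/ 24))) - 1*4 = 1329/ 221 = 6.01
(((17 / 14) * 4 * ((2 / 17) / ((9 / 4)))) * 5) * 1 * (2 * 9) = 160 / 7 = 22.86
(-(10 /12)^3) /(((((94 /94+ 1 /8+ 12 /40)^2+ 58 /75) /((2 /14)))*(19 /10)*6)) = -125000 /48331269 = -0.00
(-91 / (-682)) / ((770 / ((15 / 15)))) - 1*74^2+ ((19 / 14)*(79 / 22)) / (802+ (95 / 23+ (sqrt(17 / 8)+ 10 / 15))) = -5475.99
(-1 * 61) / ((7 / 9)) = -549 / 7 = -78.43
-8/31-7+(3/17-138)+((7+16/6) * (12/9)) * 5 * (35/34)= -78.74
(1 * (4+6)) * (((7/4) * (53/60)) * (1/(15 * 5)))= 0.21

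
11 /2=5.50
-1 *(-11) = 11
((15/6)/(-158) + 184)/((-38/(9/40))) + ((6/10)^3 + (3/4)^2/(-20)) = -1353159/1501000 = -0.90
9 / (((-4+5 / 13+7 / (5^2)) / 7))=-20475 / 1084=-18.89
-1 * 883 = -883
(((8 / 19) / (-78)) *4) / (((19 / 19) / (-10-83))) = 496 / 247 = 2.01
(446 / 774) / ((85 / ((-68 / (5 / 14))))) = -12488 / 9675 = -1.29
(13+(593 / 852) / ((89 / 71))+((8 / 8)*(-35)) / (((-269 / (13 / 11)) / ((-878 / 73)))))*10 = 13502390095 / 115347738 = 117.06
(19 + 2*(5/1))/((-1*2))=-29/2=-14.50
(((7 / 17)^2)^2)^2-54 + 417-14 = 2434545111710 / 6975757441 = 349.00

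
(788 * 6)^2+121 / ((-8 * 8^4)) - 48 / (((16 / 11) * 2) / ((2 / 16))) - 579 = 732476307335 / 32768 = 22353402.93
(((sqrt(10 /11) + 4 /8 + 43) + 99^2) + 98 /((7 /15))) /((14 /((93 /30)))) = 31 *sqrt(110) /1540 + 623379 /280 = 2226.56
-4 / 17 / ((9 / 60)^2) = -10.46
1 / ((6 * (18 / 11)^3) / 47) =62557 / 34992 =1.79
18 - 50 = -32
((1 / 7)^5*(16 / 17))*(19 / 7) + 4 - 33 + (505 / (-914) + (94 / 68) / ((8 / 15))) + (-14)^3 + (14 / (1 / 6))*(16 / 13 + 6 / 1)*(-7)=-1335112590568307 / 190115136848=-7022.65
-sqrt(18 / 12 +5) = -sqrt(26) / 2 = -2.55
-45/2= -22.50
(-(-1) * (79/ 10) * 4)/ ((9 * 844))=79/ 18990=0.00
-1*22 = -22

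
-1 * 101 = -101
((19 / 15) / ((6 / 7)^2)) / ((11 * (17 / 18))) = 931 / 5610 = 0.17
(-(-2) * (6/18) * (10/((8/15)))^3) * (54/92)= 3796875/1472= 2579.40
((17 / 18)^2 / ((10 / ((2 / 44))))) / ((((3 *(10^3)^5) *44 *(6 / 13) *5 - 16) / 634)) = 1190969 / 141134399999999992586880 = 0.00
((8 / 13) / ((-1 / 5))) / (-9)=40 / 117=0.34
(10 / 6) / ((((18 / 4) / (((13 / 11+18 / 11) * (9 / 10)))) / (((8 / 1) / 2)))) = 124 / 33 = 3.76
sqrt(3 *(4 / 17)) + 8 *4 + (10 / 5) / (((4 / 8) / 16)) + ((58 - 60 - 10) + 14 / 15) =2 *sqrt(51) / 17 + 1274 / 15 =85.77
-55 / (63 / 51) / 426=-935 / 8946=-0.10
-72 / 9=-8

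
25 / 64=0.39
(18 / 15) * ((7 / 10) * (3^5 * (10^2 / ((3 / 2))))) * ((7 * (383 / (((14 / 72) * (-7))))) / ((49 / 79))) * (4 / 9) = -941113728 / 49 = -19206402.61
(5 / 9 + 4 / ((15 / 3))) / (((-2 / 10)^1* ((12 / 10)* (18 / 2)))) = -305 / 486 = -0.63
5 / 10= 0.50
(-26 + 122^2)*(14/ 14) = 14858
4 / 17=0.24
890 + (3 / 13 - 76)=10585 / 13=814.23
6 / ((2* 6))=0.50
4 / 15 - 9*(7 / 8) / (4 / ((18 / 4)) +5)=-6809 / 6360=-1.07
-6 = -6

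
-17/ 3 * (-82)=1394/ 3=464.67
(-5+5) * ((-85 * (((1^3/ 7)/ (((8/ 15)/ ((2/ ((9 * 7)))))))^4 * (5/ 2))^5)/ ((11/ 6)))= 0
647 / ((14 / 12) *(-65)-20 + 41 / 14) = -13587 / 1951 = -6.96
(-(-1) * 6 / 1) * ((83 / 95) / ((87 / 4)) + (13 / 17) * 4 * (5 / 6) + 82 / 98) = 47173222 / 2294915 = 20.56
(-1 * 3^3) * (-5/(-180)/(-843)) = 1/1124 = 0.00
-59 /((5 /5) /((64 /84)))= -944 /21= -44.95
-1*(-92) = 92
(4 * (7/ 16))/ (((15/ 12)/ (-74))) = -518/ 5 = -103.60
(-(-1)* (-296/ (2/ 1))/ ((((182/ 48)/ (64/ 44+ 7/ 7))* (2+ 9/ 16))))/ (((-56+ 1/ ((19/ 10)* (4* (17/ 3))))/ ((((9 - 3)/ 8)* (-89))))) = -66166854912/ 1484083601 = -44.58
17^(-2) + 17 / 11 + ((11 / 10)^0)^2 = 2.55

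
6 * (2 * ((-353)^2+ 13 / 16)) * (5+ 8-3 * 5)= -5981271 / 2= -2990635.50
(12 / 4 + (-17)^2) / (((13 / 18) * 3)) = 1752 / 13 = 134.77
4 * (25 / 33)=100 / 33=3.03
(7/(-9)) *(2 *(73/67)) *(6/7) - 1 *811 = -163303/201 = -812.45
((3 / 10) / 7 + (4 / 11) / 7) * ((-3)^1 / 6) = -0.05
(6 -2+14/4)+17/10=46/5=9.20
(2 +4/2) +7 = 11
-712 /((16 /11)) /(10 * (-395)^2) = -979 /3120500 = -0.00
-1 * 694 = -694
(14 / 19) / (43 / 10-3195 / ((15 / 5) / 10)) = -140 / 2022683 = -0.00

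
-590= -590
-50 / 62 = -25 / 31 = -0.81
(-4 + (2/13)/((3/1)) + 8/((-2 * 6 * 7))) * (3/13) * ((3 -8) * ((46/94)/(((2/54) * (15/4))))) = 914112/55601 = 16.44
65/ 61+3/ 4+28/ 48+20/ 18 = 1927/ 549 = 3.51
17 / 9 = 1.89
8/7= 1.14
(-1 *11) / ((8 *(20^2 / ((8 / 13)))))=-11 / 5200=-0.00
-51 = -51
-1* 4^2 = -16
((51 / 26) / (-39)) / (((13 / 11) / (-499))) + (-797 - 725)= -6594355 / 4394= -1500.76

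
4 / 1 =4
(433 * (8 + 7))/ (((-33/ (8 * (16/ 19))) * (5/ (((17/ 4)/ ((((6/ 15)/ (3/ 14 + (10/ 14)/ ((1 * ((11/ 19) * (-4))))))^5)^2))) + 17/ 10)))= -7742064860806948902500000000/ 13153572487749438984875106359097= -0.00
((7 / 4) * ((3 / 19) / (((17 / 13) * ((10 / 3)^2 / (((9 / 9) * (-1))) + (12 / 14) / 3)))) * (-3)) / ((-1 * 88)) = -51597 / 77540672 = -0.00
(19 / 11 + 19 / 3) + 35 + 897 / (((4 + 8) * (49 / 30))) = 287263 / 3234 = 88.83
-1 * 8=-8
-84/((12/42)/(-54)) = 15876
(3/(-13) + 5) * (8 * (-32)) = -15872/13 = -1220.92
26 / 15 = 1.73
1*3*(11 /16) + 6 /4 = 57 /16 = 3.56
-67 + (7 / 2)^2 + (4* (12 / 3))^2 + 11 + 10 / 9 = 7681 / 36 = 213.36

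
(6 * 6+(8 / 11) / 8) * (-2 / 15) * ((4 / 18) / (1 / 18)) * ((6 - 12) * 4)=25408 / 55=461.96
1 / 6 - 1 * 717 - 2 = -718.83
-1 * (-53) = 53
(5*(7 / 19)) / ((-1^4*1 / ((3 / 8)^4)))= -2835 / 77824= -0.04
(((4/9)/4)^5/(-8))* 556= -139/118098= -0.00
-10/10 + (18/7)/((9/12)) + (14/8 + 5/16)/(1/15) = 3737/112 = 33.37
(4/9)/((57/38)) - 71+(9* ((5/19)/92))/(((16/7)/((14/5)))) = -26683549/377568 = -70.67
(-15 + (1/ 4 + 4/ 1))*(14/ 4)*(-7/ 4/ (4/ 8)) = 2107/ 16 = 131.69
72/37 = 1.95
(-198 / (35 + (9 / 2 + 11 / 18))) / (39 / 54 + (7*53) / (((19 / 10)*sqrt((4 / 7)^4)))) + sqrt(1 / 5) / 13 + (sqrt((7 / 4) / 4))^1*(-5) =-5*sqrt(7) / 4- 128304 / 15561817 + sqrt(5) / 65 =-3.28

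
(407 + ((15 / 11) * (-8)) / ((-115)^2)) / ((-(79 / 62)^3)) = -2822194616248 / 14344969705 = -196.74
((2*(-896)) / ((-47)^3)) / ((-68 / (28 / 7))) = -1792 / 1764991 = -0.00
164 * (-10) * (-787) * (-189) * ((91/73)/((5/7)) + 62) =-1135143508968/73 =-15549911081.75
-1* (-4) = 4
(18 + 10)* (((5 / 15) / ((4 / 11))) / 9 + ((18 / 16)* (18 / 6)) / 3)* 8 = 274.81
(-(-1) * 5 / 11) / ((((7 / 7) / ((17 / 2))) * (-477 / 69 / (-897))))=584545 / 1166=501.33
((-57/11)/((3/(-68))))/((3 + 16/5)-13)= -190/11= -17.27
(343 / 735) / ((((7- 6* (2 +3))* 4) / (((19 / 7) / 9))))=-19 / 12420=-0.00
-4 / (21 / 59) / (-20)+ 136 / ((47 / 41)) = 119.20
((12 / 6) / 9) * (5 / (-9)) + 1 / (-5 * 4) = -281 / 1620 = -0.17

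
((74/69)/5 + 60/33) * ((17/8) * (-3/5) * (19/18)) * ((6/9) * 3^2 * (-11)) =1245811/6900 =180.55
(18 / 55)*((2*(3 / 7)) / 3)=36 / 385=0.09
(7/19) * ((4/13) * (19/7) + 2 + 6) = 804/247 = 3.26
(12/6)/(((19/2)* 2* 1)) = 2/19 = 0.11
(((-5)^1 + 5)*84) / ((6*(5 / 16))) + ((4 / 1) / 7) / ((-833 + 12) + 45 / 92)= -368 / 528409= -0.00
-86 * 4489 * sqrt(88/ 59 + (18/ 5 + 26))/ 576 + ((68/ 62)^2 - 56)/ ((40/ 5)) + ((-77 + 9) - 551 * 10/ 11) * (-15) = 180273325/ 21142 - 193027 * sqrt(676435)/ 42480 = 4789.58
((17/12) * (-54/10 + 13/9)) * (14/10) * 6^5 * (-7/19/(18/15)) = 1779288/95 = 18729.35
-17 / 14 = -1.21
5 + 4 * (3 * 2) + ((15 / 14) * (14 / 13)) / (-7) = 2624 / 91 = 28.84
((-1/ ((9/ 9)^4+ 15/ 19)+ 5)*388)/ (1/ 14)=410116/ 17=24124.47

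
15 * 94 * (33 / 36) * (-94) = -121495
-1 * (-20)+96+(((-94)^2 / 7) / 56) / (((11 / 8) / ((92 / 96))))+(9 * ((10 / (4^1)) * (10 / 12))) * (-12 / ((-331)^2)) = 46666889861 / 354320274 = 131.71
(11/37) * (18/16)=99/296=0.33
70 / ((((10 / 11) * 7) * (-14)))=-11 / 14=-0.79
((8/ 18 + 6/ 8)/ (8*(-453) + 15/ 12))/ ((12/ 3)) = -1/ 12132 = -0.00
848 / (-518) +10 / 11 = -0.73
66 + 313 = 379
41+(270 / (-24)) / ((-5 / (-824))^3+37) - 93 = -1082726368996 / 20700620413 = -52.30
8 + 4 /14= 58 /7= 8.29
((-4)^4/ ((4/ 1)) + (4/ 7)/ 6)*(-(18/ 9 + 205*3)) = -830482/ 21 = -39546.76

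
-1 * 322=-322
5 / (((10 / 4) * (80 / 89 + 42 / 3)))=89 / 663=0.13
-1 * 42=-42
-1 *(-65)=65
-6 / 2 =-3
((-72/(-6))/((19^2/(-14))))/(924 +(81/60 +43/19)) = -3360/6697367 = -0.00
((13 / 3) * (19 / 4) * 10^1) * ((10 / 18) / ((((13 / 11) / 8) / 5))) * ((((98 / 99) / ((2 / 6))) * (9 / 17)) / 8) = 116375 / 153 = 760.62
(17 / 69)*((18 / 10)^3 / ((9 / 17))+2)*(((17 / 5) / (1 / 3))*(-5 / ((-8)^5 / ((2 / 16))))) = 470203 / 753664000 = 0.00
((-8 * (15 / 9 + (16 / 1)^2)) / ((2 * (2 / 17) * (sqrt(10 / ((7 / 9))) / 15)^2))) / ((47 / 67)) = -30815645 / 141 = -218550.67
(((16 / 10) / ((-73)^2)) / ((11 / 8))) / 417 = 64 / 122220615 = 0.00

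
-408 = -408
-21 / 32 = -0.66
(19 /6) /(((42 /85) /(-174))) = -46835 /42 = -1115.12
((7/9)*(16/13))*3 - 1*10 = -278/39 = -7.13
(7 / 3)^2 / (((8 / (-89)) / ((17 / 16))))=-74137 / 1152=-64.36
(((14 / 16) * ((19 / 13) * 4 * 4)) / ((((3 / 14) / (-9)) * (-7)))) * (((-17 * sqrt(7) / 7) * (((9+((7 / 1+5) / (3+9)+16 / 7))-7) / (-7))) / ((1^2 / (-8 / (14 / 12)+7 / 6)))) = -3389.56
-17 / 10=-1.70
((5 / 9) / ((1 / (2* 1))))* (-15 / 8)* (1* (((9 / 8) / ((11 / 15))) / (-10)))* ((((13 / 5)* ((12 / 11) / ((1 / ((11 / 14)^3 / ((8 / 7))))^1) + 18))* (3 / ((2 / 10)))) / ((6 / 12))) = 127018125 / 275968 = 460.26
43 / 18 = 2.39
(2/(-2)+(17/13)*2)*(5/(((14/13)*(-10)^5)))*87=-261/40000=-0.01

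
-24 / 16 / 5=-3 / 10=-0.30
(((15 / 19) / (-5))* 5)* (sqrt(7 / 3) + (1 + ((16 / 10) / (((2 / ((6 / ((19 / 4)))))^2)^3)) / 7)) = -5* sqrt(21) / 19 - 5011481121 / 6257102173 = -2.01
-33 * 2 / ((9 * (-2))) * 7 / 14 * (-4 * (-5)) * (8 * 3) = 880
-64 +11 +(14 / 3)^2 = -281 / 9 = -31.22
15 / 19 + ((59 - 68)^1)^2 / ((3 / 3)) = 1554 / 19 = 81.79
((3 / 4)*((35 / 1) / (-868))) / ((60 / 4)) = -1 / 496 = -0.00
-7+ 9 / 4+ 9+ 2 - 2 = 17 / 4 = 4.25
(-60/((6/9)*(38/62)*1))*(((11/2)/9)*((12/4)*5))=-25575/19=-1346.05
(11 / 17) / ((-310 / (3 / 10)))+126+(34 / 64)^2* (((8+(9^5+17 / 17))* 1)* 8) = 112540124847 / 843200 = 133467.89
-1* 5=-5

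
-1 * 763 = -763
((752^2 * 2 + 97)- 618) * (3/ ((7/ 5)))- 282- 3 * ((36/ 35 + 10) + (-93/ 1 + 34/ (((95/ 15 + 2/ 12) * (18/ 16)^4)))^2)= 2398000.24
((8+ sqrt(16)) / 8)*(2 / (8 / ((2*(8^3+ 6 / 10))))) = 7689 / 20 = 384.45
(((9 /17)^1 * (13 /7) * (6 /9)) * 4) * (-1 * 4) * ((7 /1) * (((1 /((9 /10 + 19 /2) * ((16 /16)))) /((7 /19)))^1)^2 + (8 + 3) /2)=-62.68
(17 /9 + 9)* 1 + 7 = 161 /9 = 17.89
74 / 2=37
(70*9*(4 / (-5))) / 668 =-126 / 167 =-0.75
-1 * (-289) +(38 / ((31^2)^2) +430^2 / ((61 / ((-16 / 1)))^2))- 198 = 44027026933129 / 3436421641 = 12811.88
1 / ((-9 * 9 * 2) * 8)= -1 / 1296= -0.00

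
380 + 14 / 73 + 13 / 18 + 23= 530743 / 1314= 403.91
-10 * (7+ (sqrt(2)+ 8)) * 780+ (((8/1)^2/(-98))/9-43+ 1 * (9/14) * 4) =-51614861/441-7800 * sqrt(2) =-128071.37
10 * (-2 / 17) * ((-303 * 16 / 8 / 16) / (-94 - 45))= -1515 / 4726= -0.32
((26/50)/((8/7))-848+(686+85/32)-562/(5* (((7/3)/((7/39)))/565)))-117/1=-53674043/10400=-5160.97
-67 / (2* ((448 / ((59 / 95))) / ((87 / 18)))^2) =-196143907 / 130417459200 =-0.00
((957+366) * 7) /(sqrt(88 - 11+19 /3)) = 9261 * sqrt(30) /50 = 1014.49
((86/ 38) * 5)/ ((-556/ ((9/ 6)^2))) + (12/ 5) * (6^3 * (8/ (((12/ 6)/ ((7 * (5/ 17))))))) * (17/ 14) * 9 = 1971494001/ 42256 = 46655.95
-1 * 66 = -66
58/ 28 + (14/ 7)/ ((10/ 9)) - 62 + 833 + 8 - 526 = 17981/ 70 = 256.87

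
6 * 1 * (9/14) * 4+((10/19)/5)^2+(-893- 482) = -3435609/2527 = -1359.56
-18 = -18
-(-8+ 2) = 6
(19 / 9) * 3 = 19 / 3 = 6.33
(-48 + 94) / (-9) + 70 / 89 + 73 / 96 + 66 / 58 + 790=585425623 / 743328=787.57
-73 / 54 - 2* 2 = -289 / 54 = -5.35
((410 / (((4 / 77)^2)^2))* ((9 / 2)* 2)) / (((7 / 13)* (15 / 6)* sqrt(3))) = 8029958937* sqrt(3) / 64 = 217317138.46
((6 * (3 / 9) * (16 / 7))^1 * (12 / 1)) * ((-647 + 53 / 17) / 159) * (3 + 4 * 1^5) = -1401088 / 901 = -1555.04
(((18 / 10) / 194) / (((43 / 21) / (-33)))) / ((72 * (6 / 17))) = -0.01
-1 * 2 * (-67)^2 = -8978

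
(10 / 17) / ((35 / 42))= 12 / 17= 0.71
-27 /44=-0.61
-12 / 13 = -0.92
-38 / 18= -19 / 9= -2.11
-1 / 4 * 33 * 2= -33 / 2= -16.50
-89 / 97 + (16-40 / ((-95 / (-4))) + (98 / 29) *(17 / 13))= 12379699 / 694811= 17.82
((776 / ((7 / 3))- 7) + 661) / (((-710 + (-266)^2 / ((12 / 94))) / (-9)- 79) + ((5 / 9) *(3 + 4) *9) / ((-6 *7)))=-372924 / 23279081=-0.02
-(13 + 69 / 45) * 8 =-1744 / 15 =-116.27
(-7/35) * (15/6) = -1/2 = -0.50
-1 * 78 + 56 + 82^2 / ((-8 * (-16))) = 977 / 32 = 30.53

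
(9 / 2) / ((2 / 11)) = 99 / 4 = 24.75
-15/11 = -1.36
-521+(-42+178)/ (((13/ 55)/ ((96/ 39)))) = 151311/ 169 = 895.33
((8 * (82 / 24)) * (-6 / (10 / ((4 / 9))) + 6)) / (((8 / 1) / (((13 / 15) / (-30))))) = -22919 / 40500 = -0.57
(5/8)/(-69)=-5/552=-0.01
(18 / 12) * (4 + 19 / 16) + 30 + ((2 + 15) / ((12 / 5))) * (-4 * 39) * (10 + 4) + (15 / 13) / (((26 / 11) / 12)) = -83425759 / 5408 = -15426.36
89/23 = 3.87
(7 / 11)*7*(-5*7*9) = -15435 / 11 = -1403.18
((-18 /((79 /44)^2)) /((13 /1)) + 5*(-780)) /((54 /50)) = -3611.51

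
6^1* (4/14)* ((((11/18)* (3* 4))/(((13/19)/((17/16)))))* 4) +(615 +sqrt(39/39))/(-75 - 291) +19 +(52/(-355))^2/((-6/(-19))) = 66789405171/699564775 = 95.47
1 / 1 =1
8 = 8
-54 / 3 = -18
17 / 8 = 2.12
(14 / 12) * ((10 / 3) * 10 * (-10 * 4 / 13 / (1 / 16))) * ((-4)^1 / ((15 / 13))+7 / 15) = 224000 / 39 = 5743.59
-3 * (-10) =30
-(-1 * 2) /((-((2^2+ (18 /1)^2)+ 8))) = -1 /168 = -0.01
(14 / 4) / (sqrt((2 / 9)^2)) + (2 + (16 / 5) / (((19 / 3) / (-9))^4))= 80276179 / 2606420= 30.80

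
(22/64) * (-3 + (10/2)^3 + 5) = 43.66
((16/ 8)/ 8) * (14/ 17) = 7/ 34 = 0.21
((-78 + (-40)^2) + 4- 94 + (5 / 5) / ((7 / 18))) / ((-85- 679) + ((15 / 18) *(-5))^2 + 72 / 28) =-361512 / 187505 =-1.93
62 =62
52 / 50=26 / 25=1.04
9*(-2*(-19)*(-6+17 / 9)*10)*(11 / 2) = -77330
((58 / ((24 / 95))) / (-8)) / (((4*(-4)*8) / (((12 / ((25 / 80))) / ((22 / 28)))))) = 3857 / 352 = 10.96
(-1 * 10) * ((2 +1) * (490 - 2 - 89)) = -11970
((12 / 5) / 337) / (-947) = -12 / 1595695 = -0.00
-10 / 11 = -0.91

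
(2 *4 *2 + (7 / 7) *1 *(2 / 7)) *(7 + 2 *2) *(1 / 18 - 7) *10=-261250 / 21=-12440.48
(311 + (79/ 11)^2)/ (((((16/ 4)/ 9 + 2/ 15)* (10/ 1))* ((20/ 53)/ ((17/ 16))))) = 11117439/ 62920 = 176.69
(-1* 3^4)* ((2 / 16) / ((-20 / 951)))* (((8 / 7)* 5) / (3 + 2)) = 77031 / 140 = 550.22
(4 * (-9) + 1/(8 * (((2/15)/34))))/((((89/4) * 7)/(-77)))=363/178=2.04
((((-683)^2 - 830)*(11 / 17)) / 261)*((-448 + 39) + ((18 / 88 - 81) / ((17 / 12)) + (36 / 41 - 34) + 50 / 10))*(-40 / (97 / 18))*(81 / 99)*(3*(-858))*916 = -272269904764225380480 / 33331237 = -8168610866864.18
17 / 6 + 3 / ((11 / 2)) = 223 / 66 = 3.38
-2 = -2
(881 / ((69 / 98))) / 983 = 86338 / 67827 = 1.27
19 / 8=2.38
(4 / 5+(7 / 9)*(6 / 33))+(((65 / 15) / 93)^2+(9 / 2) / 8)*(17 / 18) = 1818325247 / 1233001440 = 1.47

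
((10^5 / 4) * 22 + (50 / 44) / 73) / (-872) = -883300025 / 1400432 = -630.73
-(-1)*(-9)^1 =-9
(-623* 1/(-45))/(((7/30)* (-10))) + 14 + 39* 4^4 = 149881/15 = 9992.07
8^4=4096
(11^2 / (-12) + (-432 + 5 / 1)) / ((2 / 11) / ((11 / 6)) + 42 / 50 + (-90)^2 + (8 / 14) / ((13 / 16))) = -1443817375 / 26762155572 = -0.05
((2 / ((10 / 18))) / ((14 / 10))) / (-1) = -2.57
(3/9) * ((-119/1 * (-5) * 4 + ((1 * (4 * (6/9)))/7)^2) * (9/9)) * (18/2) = 1049644/147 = 7140.44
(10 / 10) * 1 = 1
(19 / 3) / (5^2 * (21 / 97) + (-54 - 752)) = -1843 / 232971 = -0.01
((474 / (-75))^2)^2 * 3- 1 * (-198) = 1946947638 / 390625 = 4984.19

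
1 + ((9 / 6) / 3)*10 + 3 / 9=19 / 3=6.33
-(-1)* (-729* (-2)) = 1458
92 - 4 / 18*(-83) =994 / 9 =110.44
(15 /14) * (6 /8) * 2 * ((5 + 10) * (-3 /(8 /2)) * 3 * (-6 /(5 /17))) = 61965 /56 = 1106.52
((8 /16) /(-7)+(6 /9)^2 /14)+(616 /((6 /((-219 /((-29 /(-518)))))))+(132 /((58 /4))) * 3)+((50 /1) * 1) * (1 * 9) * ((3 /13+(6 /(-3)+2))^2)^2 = -41909880214165 /104361894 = -401582.21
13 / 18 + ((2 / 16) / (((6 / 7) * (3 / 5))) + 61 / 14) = 5365 / 1008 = 5.32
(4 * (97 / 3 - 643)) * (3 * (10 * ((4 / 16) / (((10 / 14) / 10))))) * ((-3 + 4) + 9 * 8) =-18723040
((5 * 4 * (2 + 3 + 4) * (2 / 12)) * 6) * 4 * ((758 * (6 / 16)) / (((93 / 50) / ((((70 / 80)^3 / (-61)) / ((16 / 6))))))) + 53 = -387425699 / 968192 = -400.15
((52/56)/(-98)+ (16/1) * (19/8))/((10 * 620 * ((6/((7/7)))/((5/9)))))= 52123/91869120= 0.00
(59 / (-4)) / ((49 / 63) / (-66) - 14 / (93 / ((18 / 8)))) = 543213 / 12908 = 42.08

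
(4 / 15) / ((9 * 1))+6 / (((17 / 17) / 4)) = 3244 / 135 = 24.03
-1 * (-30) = 30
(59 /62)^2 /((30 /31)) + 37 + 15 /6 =150421 /3720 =40.44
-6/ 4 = -3/ 2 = -1.50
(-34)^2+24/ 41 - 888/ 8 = 42869/ 41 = 1045.59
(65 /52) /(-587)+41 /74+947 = 82319521 /86876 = 947.55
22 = 22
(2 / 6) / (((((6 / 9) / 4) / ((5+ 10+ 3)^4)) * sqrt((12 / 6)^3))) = 52488 * sqrt(2) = 74229.24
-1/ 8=-0.12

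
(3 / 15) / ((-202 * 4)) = -1 / 4040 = -0.00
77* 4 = 308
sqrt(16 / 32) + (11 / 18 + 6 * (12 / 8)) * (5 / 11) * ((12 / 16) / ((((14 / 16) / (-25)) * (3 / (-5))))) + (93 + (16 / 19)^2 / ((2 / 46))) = sqrt(2) / 2 + 66379598 / 250173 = 266.04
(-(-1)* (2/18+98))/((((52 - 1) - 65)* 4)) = -883/504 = -1.75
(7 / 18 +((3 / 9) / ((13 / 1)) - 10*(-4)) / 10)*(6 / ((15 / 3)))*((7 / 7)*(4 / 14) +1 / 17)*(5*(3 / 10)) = 15047 / 5525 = 2.72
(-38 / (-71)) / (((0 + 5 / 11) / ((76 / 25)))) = 31768 / 8875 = 3.58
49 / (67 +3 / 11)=0.73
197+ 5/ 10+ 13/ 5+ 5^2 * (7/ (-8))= 7129/ 40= 178.22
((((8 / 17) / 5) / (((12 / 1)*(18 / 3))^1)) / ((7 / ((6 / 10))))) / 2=1 / 17850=0.00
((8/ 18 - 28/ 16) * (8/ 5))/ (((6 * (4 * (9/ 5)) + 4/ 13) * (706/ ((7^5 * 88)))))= -32274242/ 320877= -100.58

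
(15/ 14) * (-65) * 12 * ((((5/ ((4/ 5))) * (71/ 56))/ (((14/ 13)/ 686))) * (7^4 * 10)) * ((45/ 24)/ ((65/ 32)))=-186985378125/ 2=-93492689062.50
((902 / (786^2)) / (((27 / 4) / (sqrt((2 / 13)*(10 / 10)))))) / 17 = 902*sqrt(26) / 921597183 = 0.00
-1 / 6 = -0.17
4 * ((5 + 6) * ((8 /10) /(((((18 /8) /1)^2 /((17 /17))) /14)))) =39424 /405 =97.34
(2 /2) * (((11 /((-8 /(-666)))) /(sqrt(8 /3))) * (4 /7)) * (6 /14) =10989 * sqrt(6) /196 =137.33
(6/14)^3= 27/343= 0.08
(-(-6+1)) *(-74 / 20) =-37 / 2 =-18.50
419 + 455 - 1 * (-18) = 892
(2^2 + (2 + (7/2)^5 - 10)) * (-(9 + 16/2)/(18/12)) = -283543/48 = -5907.15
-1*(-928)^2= -861184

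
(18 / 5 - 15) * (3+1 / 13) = -456 / 13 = -35.08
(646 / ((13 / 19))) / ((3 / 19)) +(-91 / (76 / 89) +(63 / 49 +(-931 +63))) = 5006.36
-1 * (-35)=35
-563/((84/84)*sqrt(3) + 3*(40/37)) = -833240/3431 + 770747*sqrt(3)/10293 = -113.16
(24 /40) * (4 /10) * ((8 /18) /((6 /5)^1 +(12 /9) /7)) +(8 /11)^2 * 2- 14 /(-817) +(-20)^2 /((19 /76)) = 57774044546 /36082805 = 1601.15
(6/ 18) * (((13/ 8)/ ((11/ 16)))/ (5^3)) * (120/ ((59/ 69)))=14352/ 16225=0.88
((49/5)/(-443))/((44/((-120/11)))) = 294/53603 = 0.01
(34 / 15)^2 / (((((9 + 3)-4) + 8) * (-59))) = -289 / 53100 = -0.01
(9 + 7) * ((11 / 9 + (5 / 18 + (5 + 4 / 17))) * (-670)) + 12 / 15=-6137132 / 85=-72201.55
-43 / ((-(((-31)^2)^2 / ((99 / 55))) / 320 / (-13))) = -321984 / 923521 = -0.35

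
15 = 15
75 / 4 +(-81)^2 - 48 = 26127 / 4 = 6531.75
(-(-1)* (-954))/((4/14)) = -3339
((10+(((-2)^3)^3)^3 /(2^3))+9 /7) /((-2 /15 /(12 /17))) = 10569638970 /119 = 88820495.55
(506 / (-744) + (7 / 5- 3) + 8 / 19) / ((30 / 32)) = -262796 / 132525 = -1.98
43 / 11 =3.91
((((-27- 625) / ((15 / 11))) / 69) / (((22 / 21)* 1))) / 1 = -6.61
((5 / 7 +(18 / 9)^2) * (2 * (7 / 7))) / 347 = 66 / 2429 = 0.03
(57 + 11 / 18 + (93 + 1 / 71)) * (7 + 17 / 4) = 962495 / 568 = 1694.53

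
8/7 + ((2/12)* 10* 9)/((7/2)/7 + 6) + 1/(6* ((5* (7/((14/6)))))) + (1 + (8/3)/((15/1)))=37997/8190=4.64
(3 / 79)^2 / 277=9 / 1728757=0.00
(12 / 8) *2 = 3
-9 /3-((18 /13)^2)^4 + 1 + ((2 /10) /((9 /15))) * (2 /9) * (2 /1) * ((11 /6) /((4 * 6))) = -12288209163565 /792890260812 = -15.50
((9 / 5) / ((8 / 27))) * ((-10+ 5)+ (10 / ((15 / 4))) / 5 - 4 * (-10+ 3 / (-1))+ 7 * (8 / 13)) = 818829 / 2600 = 314.93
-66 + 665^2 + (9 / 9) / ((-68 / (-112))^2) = 127784735 / 289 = 442161.71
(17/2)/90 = 17/180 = 0.09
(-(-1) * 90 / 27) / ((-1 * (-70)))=1 / 21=0.05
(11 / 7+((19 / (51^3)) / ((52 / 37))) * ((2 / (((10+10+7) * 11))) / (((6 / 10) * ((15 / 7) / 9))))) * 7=11267675689 / 1024331022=11.00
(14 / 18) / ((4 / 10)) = 35 / 18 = 1.94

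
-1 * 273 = -273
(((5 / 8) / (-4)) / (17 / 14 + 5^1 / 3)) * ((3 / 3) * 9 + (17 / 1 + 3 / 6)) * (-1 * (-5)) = -7.19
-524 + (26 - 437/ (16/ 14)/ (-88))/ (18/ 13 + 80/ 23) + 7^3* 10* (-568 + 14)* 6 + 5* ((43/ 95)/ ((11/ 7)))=-20159176330647/ 1768064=-11401836.32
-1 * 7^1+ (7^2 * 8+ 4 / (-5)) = 1921 / 5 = 384.20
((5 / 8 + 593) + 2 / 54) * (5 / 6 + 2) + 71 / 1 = 2271943 / 1296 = 1753.04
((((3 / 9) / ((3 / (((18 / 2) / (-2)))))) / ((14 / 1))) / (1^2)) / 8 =-1 / 224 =-0.00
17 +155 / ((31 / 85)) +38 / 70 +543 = 34494 / 35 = 985.54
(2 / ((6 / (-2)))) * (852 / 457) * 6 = -7.46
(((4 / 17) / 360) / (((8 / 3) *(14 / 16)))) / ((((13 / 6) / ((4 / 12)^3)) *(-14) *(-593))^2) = 1 / 842064592553730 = 0.00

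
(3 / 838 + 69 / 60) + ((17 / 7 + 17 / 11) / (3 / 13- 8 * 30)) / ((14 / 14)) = 762277121 / 670425140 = 1.14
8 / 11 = 0.73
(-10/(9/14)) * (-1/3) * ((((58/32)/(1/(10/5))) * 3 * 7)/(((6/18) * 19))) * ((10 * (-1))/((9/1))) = -35525/513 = -69.25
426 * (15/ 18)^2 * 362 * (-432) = -46263600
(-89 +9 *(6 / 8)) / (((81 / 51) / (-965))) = 5397245 / 108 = 49974.49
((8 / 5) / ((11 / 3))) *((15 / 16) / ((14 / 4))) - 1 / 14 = 1 / 22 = 0.05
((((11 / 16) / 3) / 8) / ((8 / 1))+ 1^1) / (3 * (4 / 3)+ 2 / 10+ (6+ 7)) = 15415 / 264192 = 0.06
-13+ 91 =78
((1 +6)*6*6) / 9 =28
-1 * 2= -2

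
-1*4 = -4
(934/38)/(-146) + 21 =20.83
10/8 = 5/4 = 1.25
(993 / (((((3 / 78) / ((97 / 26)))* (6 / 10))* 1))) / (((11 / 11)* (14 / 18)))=1444815 / 7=206402.14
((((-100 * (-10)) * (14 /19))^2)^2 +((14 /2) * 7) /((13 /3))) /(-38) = -499408000019157187 /64378574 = -7757363498.28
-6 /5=-1.20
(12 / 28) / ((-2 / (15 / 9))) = -5 / 14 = -0.36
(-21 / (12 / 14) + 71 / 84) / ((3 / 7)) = -1987 / 36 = -55.19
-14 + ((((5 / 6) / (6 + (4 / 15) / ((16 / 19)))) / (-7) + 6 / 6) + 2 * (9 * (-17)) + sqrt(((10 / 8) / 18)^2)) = -60924439 / 191016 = -318.95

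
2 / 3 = 0.67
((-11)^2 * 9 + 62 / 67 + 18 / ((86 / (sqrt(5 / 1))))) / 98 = 9 * sqrt(5) / 4214 + 73025 / 6566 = 11.13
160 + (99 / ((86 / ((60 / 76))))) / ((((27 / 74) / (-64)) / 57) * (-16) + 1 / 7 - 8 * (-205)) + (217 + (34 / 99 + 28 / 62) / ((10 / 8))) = 377.64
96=96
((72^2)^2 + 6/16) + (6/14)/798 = 200156482285/7448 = 26873856.38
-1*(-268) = 268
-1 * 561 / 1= -561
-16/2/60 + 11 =163/15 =10.87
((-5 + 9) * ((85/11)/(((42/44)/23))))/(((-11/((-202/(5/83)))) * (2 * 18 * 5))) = 13111012/10395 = 1261.28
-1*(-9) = 9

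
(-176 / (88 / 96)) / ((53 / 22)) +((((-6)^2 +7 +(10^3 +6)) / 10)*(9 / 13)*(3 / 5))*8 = 4631676 / 17225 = 268.89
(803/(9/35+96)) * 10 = 281050/3369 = 83.42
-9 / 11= -0.82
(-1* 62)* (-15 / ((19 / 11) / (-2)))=-20460 / 19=-1076.84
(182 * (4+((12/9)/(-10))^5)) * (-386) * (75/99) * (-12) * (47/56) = 716374677928/334125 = 2144031.96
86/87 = 0.99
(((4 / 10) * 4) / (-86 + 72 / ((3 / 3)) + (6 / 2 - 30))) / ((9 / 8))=-0.03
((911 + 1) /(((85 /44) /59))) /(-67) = -2367552 /5695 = -415.72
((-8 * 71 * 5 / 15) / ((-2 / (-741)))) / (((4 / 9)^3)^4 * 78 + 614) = -3301977854178198 / 28902174003697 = -114.25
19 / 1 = 19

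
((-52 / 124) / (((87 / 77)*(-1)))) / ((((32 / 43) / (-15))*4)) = -215215 / 115072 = -1.87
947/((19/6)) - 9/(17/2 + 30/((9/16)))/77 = 162316668/542773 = 299.05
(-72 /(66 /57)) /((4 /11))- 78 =-249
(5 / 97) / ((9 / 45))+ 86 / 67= 10017 / 6499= 1.54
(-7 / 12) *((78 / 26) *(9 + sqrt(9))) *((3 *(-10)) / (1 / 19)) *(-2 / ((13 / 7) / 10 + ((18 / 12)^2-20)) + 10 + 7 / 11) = 128680.27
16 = 16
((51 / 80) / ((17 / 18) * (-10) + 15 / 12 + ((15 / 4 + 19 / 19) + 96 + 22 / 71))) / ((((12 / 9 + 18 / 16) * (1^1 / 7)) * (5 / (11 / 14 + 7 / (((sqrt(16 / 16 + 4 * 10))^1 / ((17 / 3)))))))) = 1075437 / 350111900 + 27146637 * sqrt(41) / 7177293950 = 0.03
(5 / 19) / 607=5 / 11533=0.00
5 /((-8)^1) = -5 /8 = -0.62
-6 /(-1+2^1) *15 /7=-90 /7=-12.86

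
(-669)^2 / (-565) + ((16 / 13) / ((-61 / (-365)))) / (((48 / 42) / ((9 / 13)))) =-4587921999 / 5824585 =-787.68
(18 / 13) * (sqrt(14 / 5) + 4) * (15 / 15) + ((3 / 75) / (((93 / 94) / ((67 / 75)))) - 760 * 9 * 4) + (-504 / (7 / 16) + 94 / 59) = -3812396598184 / 133745625 + 18 * sqrt(70) / 65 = -28502.52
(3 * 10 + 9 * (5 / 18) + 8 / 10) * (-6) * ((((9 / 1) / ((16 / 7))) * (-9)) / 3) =188811 / 80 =2360.14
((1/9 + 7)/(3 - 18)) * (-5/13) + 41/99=2303/3861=0.60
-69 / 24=-23 / 8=-2.88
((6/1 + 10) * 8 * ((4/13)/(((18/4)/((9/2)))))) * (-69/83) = -35328/1079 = -32.74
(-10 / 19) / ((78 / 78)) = -10 / 19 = -0.53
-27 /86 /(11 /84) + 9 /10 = -7083 /4730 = -1.50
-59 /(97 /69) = -4071 /97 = -41.97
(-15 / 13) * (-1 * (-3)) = -3.46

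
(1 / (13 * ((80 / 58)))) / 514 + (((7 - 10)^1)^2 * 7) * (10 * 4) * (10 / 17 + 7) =86887382893 / 4543760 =19122.35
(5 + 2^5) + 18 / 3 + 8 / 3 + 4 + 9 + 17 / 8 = 1459 / 24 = 60.79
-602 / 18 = -301 / 9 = -33.44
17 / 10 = 1.70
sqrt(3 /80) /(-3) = -sqrt(15) /60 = -0.06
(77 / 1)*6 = 462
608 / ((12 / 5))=760 / 3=253.33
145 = 145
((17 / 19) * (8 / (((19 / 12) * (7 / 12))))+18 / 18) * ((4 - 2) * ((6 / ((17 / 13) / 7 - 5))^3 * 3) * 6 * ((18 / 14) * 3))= -2353.57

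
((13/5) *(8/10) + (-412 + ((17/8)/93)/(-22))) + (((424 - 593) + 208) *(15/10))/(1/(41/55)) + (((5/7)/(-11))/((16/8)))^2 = -80793091111/220558800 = -366.31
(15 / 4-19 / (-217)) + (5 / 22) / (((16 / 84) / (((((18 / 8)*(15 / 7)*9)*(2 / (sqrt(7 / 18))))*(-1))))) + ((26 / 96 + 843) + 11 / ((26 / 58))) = 118027957 / 135408-54675*sqrt(14) / 1232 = 705.60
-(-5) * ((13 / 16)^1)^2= 845 / 256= 3.30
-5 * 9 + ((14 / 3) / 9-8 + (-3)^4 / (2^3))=-9149 / 216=-42.36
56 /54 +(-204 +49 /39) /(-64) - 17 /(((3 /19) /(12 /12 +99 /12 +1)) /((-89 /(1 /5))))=11032043179 /22464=491098.79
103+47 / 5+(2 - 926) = -4058 / 5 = -811.60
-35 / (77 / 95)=-475 / 11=-43.18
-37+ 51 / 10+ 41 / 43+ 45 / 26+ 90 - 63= -6193 / 2795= -2.22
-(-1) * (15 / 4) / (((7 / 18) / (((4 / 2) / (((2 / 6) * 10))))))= 81 / 14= 5.79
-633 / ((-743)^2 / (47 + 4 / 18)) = -0.05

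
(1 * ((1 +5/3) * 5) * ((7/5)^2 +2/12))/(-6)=-638/135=-4.73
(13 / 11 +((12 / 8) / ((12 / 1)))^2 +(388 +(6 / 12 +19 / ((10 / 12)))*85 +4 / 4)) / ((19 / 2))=1668971 / 6688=249.55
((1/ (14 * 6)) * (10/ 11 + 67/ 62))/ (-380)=-1357/ 21769440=-0.00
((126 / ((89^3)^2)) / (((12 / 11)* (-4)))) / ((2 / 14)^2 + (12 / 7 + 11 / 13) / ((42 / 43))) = -441441 / 20072080379332868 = -0.00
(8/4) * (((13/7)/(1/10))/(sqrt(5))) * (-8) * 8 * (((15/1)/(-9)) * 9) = 49920 * sqrt(5)/7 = 15946.36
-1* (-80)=80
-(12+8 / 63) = -764 / 63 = -12.13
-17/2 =-8.50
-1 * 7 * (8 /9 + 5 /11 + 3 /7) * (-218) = 267704 /99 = 2704.08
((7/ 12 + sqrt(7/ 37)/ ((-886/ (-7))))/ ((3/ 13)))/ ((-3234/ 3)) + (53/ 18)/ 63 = 2215/ 49896 -13*sqrt(259)/ 15145284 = 0.04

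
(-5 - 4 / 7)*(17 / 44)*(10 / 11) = -3315 / 1694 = -1.96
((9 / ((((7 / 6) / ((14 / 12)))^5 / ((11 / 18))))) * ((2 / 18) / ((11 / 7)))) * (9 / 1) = 7 / 2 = 3.50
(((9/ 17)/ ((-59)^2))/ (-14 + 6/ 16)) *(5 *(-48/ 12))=1440/ 6450293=0.00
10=10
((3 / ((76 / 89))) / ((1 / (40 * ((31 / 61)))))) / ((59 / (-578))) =-47841060 / 68381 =-699.63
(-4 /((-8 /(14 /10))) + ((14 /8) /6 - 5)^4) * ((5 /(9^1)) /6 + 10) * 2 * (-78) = -1156835995757 /1492992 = -774844.07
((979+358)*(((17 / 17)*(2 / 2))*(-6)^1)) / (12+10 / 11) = -44121 / 71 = -621.42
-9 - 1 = -10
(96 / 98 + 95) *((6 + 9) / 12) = 23515 / 196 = 119.97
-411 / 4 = -102.75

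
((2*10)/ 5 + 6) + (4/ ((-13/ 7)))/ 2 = 116/ 13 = 8.92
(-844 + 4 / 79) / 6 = -11112 / 79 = -140.66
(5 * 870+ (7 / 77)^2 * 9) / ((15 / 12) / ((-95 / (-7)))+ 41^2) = 40003284 / 15459323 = 2.59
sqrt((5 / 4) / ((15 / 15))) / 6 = sqrt(5) / 12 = 0.19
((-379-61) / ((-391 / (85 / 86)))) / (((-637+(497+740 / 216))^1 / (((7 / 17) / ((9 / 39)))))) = -72072 / 4959835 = -0.01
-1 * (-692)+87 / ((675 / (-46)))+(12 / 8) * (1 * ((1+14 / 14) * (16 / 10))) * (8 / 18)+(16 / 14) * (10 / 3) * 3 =1101922 / 1575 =699.63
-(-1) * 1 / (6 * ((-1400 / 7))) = -1 / 1200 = -0.00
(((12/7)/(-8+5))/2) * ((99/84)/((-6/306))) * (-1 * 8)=-6732/49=-137.39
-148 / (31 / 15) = -2220 / 31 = -71.61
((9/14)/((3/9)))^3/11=19683/30184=0.65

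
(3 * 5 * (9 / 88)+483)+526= 88927 / 88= 1010.53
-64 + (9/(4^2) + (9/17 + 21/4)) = -15683/272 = -57.66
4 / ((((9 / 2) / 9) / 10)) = 80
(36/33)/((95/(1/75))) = 4/26125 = 0.00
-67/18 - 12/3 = -139/18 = -7.72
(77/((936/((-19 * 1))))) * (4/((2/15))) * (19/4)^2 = -2640715/2496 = -1057.98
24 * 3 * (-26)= -1872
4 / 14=0.29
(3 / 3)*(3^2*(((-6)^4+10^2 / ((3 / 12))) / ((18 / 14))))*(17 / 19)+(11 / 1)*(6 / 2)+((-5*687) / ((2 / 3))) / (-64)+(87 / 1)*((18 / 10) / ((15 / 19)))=664798363 / 60800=10934.18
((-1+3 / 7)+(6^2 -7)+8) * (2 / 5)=102 / 7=14.57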